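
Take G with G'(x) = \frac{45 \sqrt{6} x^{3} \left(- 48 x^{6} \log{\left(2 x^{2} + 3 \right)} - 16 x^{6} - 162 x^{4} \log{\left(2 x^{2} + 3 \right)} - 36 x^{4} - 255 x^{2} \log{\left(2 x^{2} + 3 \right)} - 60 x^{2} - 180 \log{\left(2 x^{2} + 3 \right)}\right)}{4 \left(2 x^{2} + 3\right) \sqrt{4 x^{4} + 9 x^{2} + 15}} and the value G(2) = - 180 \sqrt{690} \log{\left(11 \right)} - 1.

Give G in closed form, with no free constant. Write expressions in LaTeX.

For G(x) to be correct, d/dx[G] must agree with the stated G'(x) identically.
A general antiderivative is - \frac{135 x^{4} \sqrt{\frac{2 x^{4}}{3} + \frac{3 x^{2}}{2} + \frac{5}{2}} \log{\left(2 x^{2} + 3 \right)}}{2} + C.
The condition gives C = - 180 \sqrt{690} \log{\left(11 \right)} - 1 - (- 180 \sqrt{690} \log{\left(11 \right)}) = -1.
So G(x) = - \frac{135 x^{4} \sqrt{\frac{2 x^{4}}{3} + \frac{3 x^{2}}{2} + \frac{5}{2}} \log{\left(2 x^{2} + 3 \right)}}{2} - 1.
Check: d/dx[- \frac{135 x^{4} \sqrt{\frac{2 x^{4}}{3} + \frac{3 x^{2}}{2} + \frac{5}{2}} \log{\left(2 x^{2} + 3 \right)}}{2} - 1] = \frac{- 2160 \sqrt{6} x^{9} \log{\left(2 x^{2} + 3 \right)} - 720 \sqrt{6} x^{9} - 7290 \sqrt{6} x^{7} \log{\left(2 x^{2} + 3 \right)} - 1620 \sqrt{6} x^{7} - 11475 \sqrt{6} x^{5} \log{\left(2 x^{2} + 3 \right)} - 2700 \sqrt{6} x^{5} - 8100 \sqrt{6} x^{3} \log{\left(2 x^{2} + 3 \right)}}{8 x^{2} \sqrt{4 x^{4} + 9 x^{2} + 15} + 12 \sqrt{4 x^{4} + 9 x^{2} + 15}}, which equals G'(x).

G(x) = - \frac{135 x^{4} \sqrt{\frac{2 x^{4}}{3} + \frac{3 x^{2}}{2} + \frac{5}{2}} \log{\left(2 x^{2} + 3 \right)}}{2} - 1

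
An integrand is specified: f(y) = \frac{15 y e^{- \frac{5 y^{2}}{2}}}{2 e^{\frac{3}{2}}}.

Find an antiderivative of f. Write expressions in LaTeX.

An antiderivative is F(y) = - \frac{3 e^{- \frac{5 y^{2}}{2} - \frac{3}{2}}}{2}.

The substitution u = - \frac{5 y^{2}}{2} - \frac{3}{2} works: f is exactly (dF/du)*(du/dy) for that inner function.
Check: d/dy[- \frac{3 e^{- \frac{5 y^{2}}{2} - \frac{3}{2}}}{2}] = \frac{15 y e^{- \frac{5 y^{2}}{2}}}{2 e^{\frac{3}{2}}} = f(y).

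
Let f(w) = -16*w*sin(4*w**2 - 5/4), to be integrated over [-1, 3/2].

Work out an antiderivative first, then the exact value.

Antiderivative: F(w) = 2*cos(4*w**2 - 5/4); value = 2*cos(31/4) - 2*cos(11/4)

The substitution u = 4*w**2 - 5/4 works: f is exactly (dF/du)*(du/dw) for that inner function.
F(w) = 2*cos(4*w**2 - 5/4) is an antiderivative of f.
Check: d/dw[2*cos(4*w**2 - 5/4)] = -16*w*sin(4*w**2 - 5/4) = f(w).
F(3/2) = 2*cos(31/4); F(-1) = 2*cos(11/4).
Integral = F(3/2) - F(-1) = 2*cos(31/4) - 2*cos(11/4).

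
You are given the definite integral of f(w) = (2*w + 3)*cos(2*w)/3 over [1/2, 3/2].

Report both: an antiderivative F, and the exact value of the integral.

Antiderivative: F(w) = w*sin(2*w)/3 + sin(2*w)/2 + cos(2*w)/6; value = -2*sin(1)/3 + cos(3)/6 - cos(1)/6 + sin(3)

Differentiate the proposed F(w) back; it has to land on f(w) exactly.
F(w) = w*sin(2*w)/3 + sin(2*w)/2 + cos(2*w)/6 is an antiderivative of f.
Check: d/dw[w*sin(2*w)/3 + sin(2*w)/2 + cos(2*w)/6] = 2*w*cos(2*w)/3 + cos(2*w), which equals f(w).
F(3/2) = cos(3)/6 + sin(3); F(1/2) = cos(1)/6 + 2*sin(1)/3.
Integral = F(3/2) - F(1/2) = -2*sin(1)/3 + cos(3)/6 - cos(1)/6 + sin(3).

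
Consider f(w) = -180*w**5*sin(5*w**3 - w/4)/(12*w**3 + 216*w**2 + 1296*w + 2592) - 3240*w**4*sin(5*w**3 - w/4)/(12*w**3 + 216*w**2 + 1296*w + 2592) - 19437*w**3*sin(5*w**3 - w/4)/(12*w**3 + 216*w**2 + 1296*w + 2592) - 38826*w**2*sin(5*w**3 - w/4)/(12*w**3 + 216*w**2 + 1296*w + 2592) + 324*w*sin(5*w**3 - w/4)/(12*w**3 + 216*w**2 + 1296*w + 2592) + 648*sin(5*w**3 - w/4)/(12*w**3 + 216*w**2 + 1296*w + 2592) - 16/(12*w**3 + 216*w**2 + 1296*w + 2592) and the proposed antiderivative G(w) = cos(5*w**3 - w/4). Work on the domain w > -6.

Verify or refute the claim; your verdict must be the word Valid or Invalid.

d/dw[G] = -15*w**2*sin(5*w**3 - w/4) + sin(5*w**3 - w/4)/4
d/dw[G] - f(w) = 4/(3*w**3 + 54*w**2 + 324*w + 648) != 0.

Invalid: d/dw[G] - f = 4/(3*w**3 + 54*w**2 + 324*w + 648), which is not 0.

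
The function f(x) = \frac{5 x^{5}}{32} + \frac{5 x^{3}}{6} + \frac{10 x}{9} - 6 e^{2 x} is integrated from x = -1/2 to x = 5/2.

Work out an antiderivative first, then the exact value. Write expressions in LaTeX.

Antiderivative: F(x) = \frac{5 \left(3 x^{2} + 8\right)^{3} - 15552 e^{2 x}}{5184}; value = - 3 e^{5} + \frac{3}{e} + \frac{27365}{1536}

Integrate term by term and add the pieces.
F(x) = \frac{5 \left(3 x^{2} + 8\right)^{3} - 15552 e^{2 x}}{5184} is an antiderivative of f.
Check: d/dx[\frac{5 \left(3 x^{2} + 8\right)^{3} - 15552 e^{2 x}}{5184}] = \frac{5 x^{5}}{32} + \frac{5 x^{3}}{6} + \frac{10 x}{9} - 6 e^{2 x} = f(x).
F(5/2) = \frac{6125215}{331776} - 3 e^{5}; F(-1/2) = \frac{214375}{331776} - \frac{3}{e}.
Integral = F(5/2) - F(-1/2) = - 3 e^{5} + \frac{3}{e} + \frac{27365}{1536}.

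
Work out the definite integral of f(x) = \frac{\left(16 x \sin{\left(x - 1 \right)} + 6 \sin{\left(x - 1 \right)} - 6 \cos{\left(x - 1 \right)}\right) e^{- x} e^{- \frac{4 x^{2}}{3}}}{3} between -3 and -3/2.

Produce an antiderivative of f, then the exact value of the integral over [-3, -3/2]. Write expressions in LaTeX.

Antiderivative: F(x) = - 2 e^{- \frac{4 x^{2}}{3} - x} \sin{\left(x - 1 \right)}; value = - \frac{2 \sin{\left(4 \right)}}{e^{9}} + \frac{2 \sin{\left(\frac{5}{2} \right)}}{e^{\frac{3}{2}}}

Recognize the product-rule pattern: f = u'v + uv' with u = - 2 e^{- \frac{4 x^{2}}{3} - x}, v = \sin{\left(x - 1 \right)}, so integration by parts undoes it.
F(x) = - 2 e^{- \frac{4 x^{2}}{3} - x} \sin{\left(x - 1 \right)} is an antiderivative of f.
Check: d/dx[- 2 e^{- \frac{4 x^{2}}{3} - x} \sin{\left(x - 1 \right)}] = \frac{\left(16 x \sin{\left(x - 1 \right)} + 6 \sin{\left(x - 1 \right)} - 6 \cos{\left(x - 1 \right)}\right) e^{- x} e^{- \frac{4 x^{2}}{3}}}{3} = f(x).
F(-3/2) = \frac{2 \sin{\left(\frac{5}{2} \right)}}{e^{\frac{3}{2}}}; F(-3) = \frac{2 \sin{\left(4 \right)}}{e^{9}}.
Integral = F(-3/2) - F(-3) = - \frac{2 \sin{\left(4 \right)}}{e^{9}} + \frac{2 \sin{\left(\frac{5}{2} \right)}}{e^{\frac{3}{2}}}.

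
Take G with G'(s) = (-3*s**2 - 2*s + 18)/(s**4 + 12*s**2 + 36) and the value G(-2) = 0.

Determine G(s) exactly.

Recognize the product-rule pattern: G'(s) = u'v + uv' with u = 1/(s**2 + 6), v = 3*s + 1, so integration by parts undoes it.
A general antiderivative is (3*s + 1)/(s**2 + 6) + C.
The condition gives C = 0 - (-1/2) = 1/2.
So G(s) = (3*s + 1)/(s**2 + 6) + 1/2.
Check: d/ds[(3*s + 1)/(s**2 + 6) + 1/2] = (-3*s**2 - 2*s + 18)/(s**4 + 12*s**2 + 36) = G'(s).

G(s) = (3*s + 1)/(s**2 + 6) + 1/2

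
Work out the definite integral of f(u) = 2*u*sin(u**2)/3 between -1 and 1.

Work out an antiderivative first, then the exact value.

Antiderivative: F(u) = -cos(u**2)/3; value = 0

Since d/du undoes antidifferentiation here, F'(u) = f(u) is required of F(u).
F(u) = -cos(u**2)/3 is an antiderivative of f.
Check: d/du[-cos(u**2)/3] = 2*u*sin(u**2)/3 = f(u).
F(1) = -cos(1)/3; F(-1) = -cos(1)/3.
Integral = F(1) - F(-1) = 0.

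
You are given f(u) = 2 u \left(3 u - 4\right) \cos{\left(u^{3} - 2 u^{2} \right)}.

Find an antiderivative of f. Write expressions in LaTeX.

f matches the chain-rule pattern g'(h)*h' with inner function h(u) = u^{3} - 2 u^{2}; substituting w = h(u) collapses the integral.
Check: d/du[2 \sin{\left(u^{3} - 2 u^{2} \right)}] = 6 u^{2} \cos{\left(u^{3} - 2 u^{2} \right)} - 8 u \cos{\left(u^{3} - 2 u^{2} \right)}, which equals f(u).

An antiderivative is F(u) = 2 \sin{\left(u^{3} - 2 u^{2} \right)}.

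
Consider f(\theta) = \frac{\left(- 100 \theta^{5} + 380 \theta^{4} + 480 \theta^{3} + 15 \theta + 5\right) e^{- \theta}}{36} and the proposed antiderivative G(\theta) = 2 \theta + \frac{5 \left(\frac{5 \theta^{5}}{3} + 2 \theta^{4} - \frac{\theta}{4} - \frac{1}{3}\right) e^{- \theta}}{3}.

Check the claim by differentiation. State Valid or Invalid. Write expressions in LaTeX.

d/d\theta[G] = \frac{\left(- 100 \theta^{5} + 380 \theta^{4} + 480 \theta^{3} + 15 \theta + 72 e^{\theta} + 5\right) e^{- \theta}}{36}
d/d\theta[G] - f(\theta) = 2 != 0.

Invalid: d/d\theta[G] - f = 2, which is not 0.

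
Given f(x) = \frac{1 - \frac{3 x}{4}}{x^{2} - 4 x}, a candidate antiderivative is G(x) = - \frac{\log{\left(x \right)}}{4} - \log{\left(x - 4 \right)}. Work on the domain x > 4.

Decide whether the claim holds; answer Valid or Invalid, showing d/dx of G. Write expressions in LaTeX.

d/dx[G] = \frac{4 - 5 x}{4 x^{2} - 16 x}
d/dx[G] - f(x) = - \frac{1}{2 x - 8} != 0.

Invalid: d/dx[G] - f = - \frac{1}{2 x - 8}, which is not 0.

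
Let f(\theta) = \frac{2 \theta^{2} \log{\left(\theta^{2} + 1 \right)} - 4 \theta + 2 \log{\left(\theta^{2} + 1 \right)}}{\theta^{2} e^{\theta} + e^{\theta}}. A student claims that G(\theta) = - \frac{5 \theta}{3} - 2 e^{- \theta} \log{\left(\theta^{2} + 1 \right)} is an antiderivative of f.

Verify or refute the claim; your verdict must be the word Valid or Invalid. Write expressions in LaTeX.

Invalid: d/d\theta[G] - f = - \frac{5}{3}, which is not 0.

d/d\theta[G] = \frac{- 5 \theta^{2} e^{\theta} + 6 \theta^{2} \log{\left(\theta^{2} + 1 \right)} - 12 \theta - 5 e^{\theta} + 6 \log{\left(\theta^{2} + 1 \right)}}{3 \theta^{2} e^{\theta} + 3 e^{\theta}}
d/d\theta[G] - f(\theta) = - \frac{5}{3} != 0.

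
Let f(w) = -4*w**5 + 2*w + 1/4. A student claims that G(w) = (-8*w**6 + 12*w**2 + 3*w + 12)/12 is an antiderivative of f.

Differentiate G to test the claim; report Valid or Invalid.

d/dw[G] = -4*w**5 + 2*w + 1/4
This equals f(w) exactly, so the claim holds.

Valid: G'(w) = f(w).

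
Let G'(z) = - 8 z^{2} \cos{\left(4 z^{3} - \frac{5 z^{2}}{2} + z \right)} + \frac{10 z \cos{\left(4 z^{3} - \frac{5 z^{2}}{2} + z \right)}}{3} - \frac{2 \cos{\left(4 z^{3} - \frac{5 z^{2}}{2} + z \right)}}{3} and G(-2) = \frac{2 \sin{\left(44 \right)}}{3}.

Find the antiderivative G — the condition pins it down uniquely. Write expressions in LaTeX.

The substitution u = 4 z^{3} - \frac{5 z^{2}}{2} + z works: G'(z) is exactly (dG/du)*(du/dz) for that inner function.
A general antiderivative is - \frac{2 \sin{\left(4 z^{3} - \frac{5 z^{2}}{2} + z \right)}}{3} + C.
The condition gives C = \frac{2 \sin{\left(44 \right)}}{3} - (\frac{2 \sin{\left(44 \right)}}{3}) = 0.
So G(z) = - \frac{2 \sin{\left(4 z^{3} - \frac{5 z^{2}}{2} + z \right)}}{3}.
Check: d/dz[- \frac{2 \sin{\left(4 z^{3} - \frac{5 z^{2}}{2} + z \right)}}{3}] = - 8 z^{2} \cos{\left(4 z^{3} - \frac{5 z^{2}}{2} + z \right)} + \frac{10 z \cos{\left(4 z^{3} - \frac{5 z^{2}}{2} + z \right)}}{3} - \frac{2 \cos{\left(4 z^{3} - \frac{5 z^{2}}{2} + z \right)}}{3} = G'(z).

G(z) = - \frac{2 \sin{\left(4 z^{3} - \frac{5 z^{2}}{2} + z \right)}}{3}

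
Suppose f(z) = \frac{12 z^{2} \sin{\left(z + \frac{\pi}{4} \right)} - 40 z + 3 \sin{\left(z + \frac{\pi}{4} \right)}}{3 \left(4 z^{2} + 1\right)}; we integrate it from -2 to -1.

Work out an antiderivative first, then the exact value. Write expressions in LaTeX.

Recover f(z) by differentiating a candidate F(z); any mismatch rules it out.
F(z) = \frac{- 5 \log{\left(4 z^{2} + 1 \right)} - 3 \cos{\left(z + \frac{\pi}{4} \right)}}{3} is an antiderivative of f.
Check: d/dz[\frac{- 5 \log{\left(4 z^{2} + 1 \right)} - 3 \cos{\left(z + \frac{\pi}{4} \right)}}{3}] = \frac{12 z^{2} \sin{\left(z + \frac{\pi}{4} \right)} - 40 z + 3 \sin{\left(z + \frac{\pi}{4} \right)}}{12 z^{2} + 3}, which equals f(z).
F(-1) = - \frac{5 \log{\left(5 \right)}}{3} - \sin{\left(\frac{\pi}{4} + 1 \right)}; F(-2) = - \frac{5 \log{\left(17 \right)}}{3} - \sin{\left(\frac{\pi}{4} + 2 \right)}.
Integral = F(-1) - F(-2) = - \frac{5 \log{\left(5 \right)}}{3} - \sin{\left(\frac{\pi}{4} + 1 \right)} + \sin{\left(\frac{\pi}{4} + 2 \right)} + \frac{5 \log{\left(17 \right)}}{3}.

Antiderivative: F(z) = \frac{- 5 \log{\left(4 z^{2} + 1 \right)} - 3 \cos{\left(z + \frac{\pi}{4} \right)}}{3}; value = - \frac{5 \log{\left(5 \right)}}{3} - \sin{\left(\frac{\pi}{4} + 1 \right)} + \sin{\left(\frac{\pi}{4} + 2 \right)} + \frac{5 \log{\left(17 \right)}}{3}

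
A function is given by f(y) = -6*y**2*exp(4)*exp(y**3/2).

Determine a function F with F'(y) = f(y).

An antiderivative is F(y) = -4*exp(y**3/2 + 4).

f matches the chain-rule pattern g'(h)*h' with inner function h(y) = y**3/2 + 4; substituting u = h(y) collapses the integral.
Check: d/dy[-4*exp(y**3/2 + 4)] = -6*y**2*exp(4)*exp(y**3/2) = f(y).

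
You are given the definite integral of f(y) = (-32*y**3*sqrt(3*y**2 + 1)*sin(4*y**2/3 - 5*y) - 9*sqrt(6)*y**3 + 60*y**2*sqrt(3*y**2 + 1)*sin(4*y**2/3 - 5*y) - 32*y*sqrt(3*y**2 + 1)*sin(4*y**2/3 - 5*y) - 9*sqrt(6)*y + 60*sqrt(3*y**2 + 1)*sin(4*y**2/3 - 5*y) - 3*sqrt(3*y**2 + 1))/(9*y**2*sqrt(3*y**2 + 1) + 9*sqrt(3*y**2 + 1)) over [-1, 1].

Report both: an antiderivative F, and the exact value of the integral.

A candidate is checked by its d/dy: the result must match f(y).
F(y) = -sqrt(2*y**2 + 2/3) + 4*cos(4*y**2/3 - 5*y)/3 - atan(y)/3 is an antiderivative of f.
Check: d/dy[-sqrt(2*y**2 + 2/3) + 4*cos(4*y**2/3 - 5*y)/3 - atan(y)/3] = (-32*y**3*sqrt(3*y**2 + 1)*sin(4*y**2/3 - 5*y) - 9*sqrt(6)*y**3 + 60*y**2*sqrt(3*y**2 + 1)*sin(4*y**2/3 - 5*y) - 32*y*sqrt(3*y**2 + 1)*sin(4*y**2/3 - 5*y) - 9*sqrt(6)*y + 60*sqrt(3*y**2 + 1)*sin(4*y**2/3 - 5*y) - 3*sqrt(3*y**2 + 1))/(9*y**2*sqrt(3*y**2 + 1) + 9*sqrt(3*y**2 + 1)) = f(y).
F(1) = -2*sqrt(6)/3 + 4*cos(11/3)/3 - pi/12; F(-1) = -2*sqrt(6)/3 + pi/12 + 4*cos(19/3)/3.
Integral = F(1) - F(-1) = -4*cos(19/3)/3 + 4*cos(11/3)/3 - pi/6.

Antiderivative: F(y) = -sqrt(2*y**2 + 2/3) + 4*cos(4*y**2/3 - 5*y)/3 - atan(y)/3; value = -4*cos(19/3)/3 + 4*cos(11/3)/3 - pi/6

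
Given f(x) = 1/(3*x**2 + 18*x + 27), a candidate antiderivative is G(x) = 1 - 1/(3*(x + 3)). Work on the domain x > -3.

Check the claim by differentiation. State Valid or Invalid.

Valid: G'(x) = f(x).

d/dx[G] = 1/(3*x**2 + 18*x + 27)
This equals f(x) exactly, so the claim holds.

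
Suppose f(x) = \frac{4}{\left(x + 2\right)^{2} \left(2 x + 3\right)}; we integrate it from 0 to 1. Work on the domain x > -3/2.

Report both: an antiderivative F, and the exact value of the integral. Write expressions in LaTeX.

Antiderivative: F(x) = - \frac{4 \left(- 2 x \log{\left(x + \frac{3}{2} \right)} + 2 x \log{\left(x + 2 \right)} - 4 \log{\left(x + \frac{3}{2} \right)} + 4 \log{\left(x + 2 \right)} - 1\right)}{x + 2}; value = - 8 \log{\left(3 \right)} - 8 \log{\left(\frac{3}{2} \right)} - \frac{2}{3} + 8 \log{\left(2 \right)} + 8 \log{\left(\frac{5}{2} \right)}

The denominator factors as \left(x + 2\right)^{2} \left(2 x + 3\right); partial fractions split f into directly integrable pieces: \frac{16}{2 x + 3} - \frac{8}{x + 2} - \frac{4}{\left(x + 2\right)^{2}}.
F(x) = - \frac{4 \left(- 2 x \log{\left(x + \frac{3}{2} \right)} + 2 x \log{\left(x + 2 \right)} - 4 \log{\left(x + \frac{3}{2} \right)} + 4 \log{\left(x + 2 \right)} - 1\right)}{x + 2} is an antiderivative of f.
Check: d/dx[- \frac{4 \left(- 2 x \log{\left(x + \frac{3}{2} \right)} + 2 x \log{\left(x + 2 \right)} - 4 \log{\left(x + \frac{3}{2} \right)} + 4 \log{\left(x + 2 \right)} - 1\right)}{x + 2}] = \frac{4}{2 x^{3} + 11 x^{2} + 20 x + 12}, which equals f(x).
F(1) = - 8 \log{\left(3 \right)} + \frac{4}{3} + 8 \log{\left(\frac{5}{2} \right)}; F(0) = - 8 \log{\left(2 \right)} + 2 + 8 \log{\left(\frac{3}{2} \right)}.
Integral = F(1) - F(0) = - 8 \log{\left(3 \right)} - 8 \log{\left(\frac{3}{2} \right)} - \frac{2}{3} + 8 \log{\left(2 \right)} + 8 \log{\left(\frac{5}{2} \right)}.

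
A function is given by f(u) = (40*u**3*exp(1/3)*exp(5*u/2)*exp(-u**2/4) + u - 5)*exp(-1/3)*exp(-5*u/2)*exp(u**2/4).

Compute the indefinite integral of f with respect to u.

F(u) = 10*u**4 + 2*exp(-1/3)*exp(-5*u/2)*exp(u**2/4) + C

An antiderivative F(u) passes only if d/du[F] lands on f(u) exactly.
Check: d/du[10*u**4 + 2*exp(-1/3)*exp(-5*u/2)*exp(u**2/4)] = (40*u**3*exp(1/3)*exp(5*u/2) + u*exp(u**2/4) - 5*exp(u**2/4))*exp(-1/3)*exp(-5*u/2), which equals f(u).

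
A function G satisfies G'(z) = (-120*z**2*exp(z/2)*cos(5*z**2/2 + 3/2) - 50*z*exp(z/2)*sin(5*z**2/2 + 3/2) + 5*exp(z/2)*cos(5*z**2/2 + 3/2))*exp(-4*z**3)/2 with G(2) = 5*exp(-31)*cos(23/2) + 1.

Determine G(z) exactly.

G(z) = 5*exp(-4*z**3 + z/2)*cos(5*z**2/2 + 3/2) + 1

G'(z) has the shape u'v + uv' for u = 5*cos(5*z**2/2 + 3/2) and v = exp(-4*z**3 + z/2) — it is the derivative of the product u*v.
A general antiderivative is 5*exp(-4*z**3 + z/2)*cos(5*z**2/2 + 3/2) + C.
The condition gives C = 5*exp(-31)*cos(23/2) + 1 - (5*exp(-31)*cos(23/2)) = 1.
So G(z) = 5*exp(-4*z**3 + z/2)*cos(5*z**2/2 + 3/2) + 1.
Check: d/dz[5*exp(-4*z**3 + z/2)*cos(5*z**2/2 + 3/2) + 1] = -60*z**2*exp(z/2)*exp(-4*z**3)*cos(5*z**2/2 + 3/2) - 25*z*exp(z/2)*exp(-4*z**3)*sin(5*z**2/2 + 3/2) + 5*exp(z/2)*exp(-4*z**3)*cos(5*z**2/2 + 3/2)/2, which equals G'(z).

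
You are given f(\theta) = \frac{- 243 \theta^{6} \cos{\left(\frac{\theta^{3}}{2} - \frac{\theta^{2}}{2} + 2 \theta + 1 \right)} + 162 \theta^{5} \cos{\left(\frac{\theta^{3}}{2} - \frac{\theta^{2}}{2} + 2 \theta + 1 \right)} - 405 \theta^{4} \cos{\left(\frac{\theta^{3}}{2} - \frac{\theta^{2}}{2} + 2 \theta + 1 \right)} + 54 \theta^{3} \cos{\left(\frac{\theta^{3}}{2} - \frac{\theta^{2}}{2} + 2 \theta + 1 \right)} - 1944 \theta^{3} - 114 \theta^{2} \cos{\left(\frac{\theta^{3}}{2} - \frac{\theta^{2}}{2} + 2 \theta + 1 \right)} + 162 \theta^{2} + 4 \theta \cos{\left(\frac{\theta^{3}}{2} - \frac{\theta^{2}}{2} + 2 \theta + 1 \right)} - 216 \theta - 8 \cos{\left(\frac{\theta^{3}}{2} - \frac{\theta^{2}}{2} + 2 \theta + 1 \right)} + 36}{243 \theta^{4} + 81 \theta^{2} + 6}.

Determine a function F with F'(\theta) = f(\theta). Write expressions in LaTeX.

An antiderivative is F(\theta) = - 4 \log{\left(3 \theta^{2} + \frac{2}{3} \right)} - \frac{2 \sin{\left(\frac{\theta^{3}}{2} - \frac{\theta^{2}}{2} + 2 \theta + 1 \right)}}{3} + 2 \operatorname{atan}{\left(3 \theta \right)}.

For F(\theta) to be correct the identity F'(\theta) - f(\theta) = 0 must hold.
Check: d/d\theta[- 4 \log{\left(3 \theta^{2} + \frac{2}{3} \right)} - \frac{2 \sin{\left(\frac{\theta^{3}}{2} - \frac{\theta^{2}}{2} + 2 \theta + 1 \right)}}{3} + 2 \operatorname{atan}{\left(3 \theta \right)}] = \frac{- 243 \theta^{6} \cos{\left(\frac{\theta^{3}}{2} - \frac{\theta^{2}}{2} + 2 \theta + 1 \right)} + 162 \theta^{5} \cos{\left(\frac{\theta^{3}}{2} - \frac{\theta^{2}}{2} + 2 \theta + 1 \right)} - 405 \theta^{4} \cos{\left(\frac{\theta^{3}}{2} - \frac{\theta^{2}}{2} + 2 \theta + 1 \right)} + 54 \theta^{3} \cos{\left(\frac{\theta^{3}}{2} - \frac{\theta^{2}}{2} + 2 \theta + 1 \right)} - 1944 \theta^{3} - 114 \theta^{2} \cos{\left(\frac{\theta^{3}}{2} - \frac{\theta^{2}}{2} + 2 \theta + 1 \right)} + 162 \theta^{2} + 4 \theta \cos{\left(\frac{\theta^{3}}{2} - \frac{\theta^{2}}{2} + 2 \theta + 1 \right)} - 216 \theta - 8 \cos{\left(\frac{\theta^{3}}{2} - \frac{\theta^{2}}{2} + 2 \theta + 1 \right)} + 36}{243 \theta^{4} + 81 \theta^{2} + 6} = f(\theta).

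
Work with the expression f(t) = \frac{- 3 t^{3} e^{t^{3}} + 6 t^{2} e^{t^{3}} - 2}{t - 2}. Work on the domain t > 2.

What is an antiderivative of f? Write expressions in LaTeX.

For F(t) to be correct the identity F'(t) - f(t) = 0 must hold.
Check: d/dt[- e^{t^{3}} - 2 \log{\left(\frac{t}{2} - 1 \right)}] = \frac{- 3 t^{3} e^{t^{3}} + 6 t^{2} e^{t^{3}} - 2}{t - 2} = f(t).

An antiderivative is F(t) = - e^{t^{3}} - 2 \log{\left(\frac{t}{2} - 1 \right)}.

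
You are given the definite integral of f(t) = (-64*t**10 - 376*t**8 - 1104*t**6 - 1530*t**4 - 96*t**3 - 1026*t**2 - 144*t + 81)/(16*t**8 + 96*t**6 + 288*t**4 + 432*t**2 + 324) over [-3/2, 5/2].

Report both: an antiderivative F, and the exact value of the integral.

Antiderivative: F(t) = -(32*t**7 + 84*t**5 + 108*t**3 - 27*t - 36)/(12*(2*t**4 + 6*t**2 + 9)); value = -2042686/86739

For F(t) to be correct the identity F'(t) - f(t) = 0 must hold.
F(t) = -(32*t**7 + 84*t**5 + 108*t**3 - 27*t - 36)/(12*(2*t**4 + 6*t**2 + 9)) is an antiderivative of f.
Check: d/dt[-(32*t**7 + 84*t**5 + 108*t**3 - 27*t - 36)/(12*(2*t**4 + 6*t**2 + 9))] = (-64*t**10 - 376*t**8 - 1104*t**6 - 1530*t**4 - 96*t**3 - 1026*t**2 - 144*t + 81)/(16*t**8 + 96*t**6 + 288*t**4 + 432*t**2 + 324) = f(t).
F(5/2) = -234547/11964; F(-3/2) = 1373/348.
Integral = F(5/2) - F(-3/2) = -2042686/86739.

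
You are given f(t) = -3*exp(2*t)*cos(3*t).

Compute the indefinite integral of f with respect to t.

F(t) = 3*(-3*sin(3*t) - 2*cos(3*t))*exp(2*t)/13 + C

Since d/dt undoes antidifferentiation here, F'(t) = f(t) is required of F(t).
Check: d/dt[3*(-3*sin(3*t) - 2*cos(3*t))*exp(2*t)/13] = -3*exp(2*t)*cos(3*t) = f(t).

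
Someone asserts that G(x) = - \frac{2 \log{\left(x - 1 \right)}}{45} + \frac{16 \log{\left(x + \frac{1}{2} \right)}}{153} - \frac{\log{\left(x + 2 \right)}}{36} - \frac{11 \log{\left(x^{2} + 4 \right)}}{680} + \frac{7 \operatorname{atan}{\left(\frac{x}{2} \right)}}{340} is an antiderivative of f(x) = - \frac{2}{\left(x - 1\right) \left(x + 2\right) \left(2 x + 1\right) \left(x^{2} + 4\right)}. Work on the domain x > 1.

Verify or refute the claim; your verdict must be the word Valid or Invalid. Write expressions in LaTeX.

Valid - differentiating G returns exactly f.

d/dx[G] = - \frac{2}{2 x^{5} + 3 x^{4} + 5 x^{3} + 10 x^{2} - 12 x - 8}
This equals f(x) exactly, so the claim holds.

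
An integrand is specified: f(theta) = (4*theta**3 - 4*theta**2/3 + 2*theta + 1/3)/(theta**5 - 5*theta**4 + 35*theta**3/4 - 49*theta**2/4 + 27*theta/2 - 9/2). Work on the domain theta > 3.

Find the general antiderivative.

The denominator factors as 3*(theta - 3)*(2*theta - 3)*(2*theta - 1)*(theta**2 + 2); partial fractions split f into directly integrable pieces: -12*(9*theta + 5)/(187*(theta**2 + 2)) + 8/(15*(2*theta - 1)) - 664/(153*(2*theta - 3)) + 1228/(495*(theta - 3)).
Check: d/dtheta[1228*log(theta - 3)/495 - 332*log(theta - 3/2)/153 + 4*log(theta - 1/2)/15 - 54*log(theta**2 + 2)/187 - 30*sqrt(2)*atan(sqrt(2)*theta/2)/187] = (48*theta**3 - 16*theta**2 + 24*theta + 4)/(12*theta**5 - 60*theta**4 + 105*theta**3 - 147*theta**2 + 162*theta - 54), which equals f(theta).

F(theta) = 1228*log(theta - 3)/495 - 332*log(theta - 3/2)/153 + 4*log(theta - 1/2)/15 - 54*log(theta**2 + 2)/187 - 30*sqrt(2)*atan(sqrt(2)*theta/2)/187 + C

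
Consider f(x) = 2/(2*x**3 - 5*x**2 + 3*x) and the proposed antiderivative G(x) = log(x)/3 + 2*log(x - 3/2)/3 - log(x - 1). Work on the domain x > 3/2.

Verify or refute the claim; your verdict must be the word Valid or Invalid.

d/dx[G] = 1/(2*x**3 - 5*x**2 + 3*x)
d/dx[G] - f(x) = -1/(2*x**3 - 5*x**2 + 3*x) != 0.

Invalid: d/dx[G] - f = -1/(2*x**3 - 5*x**2 + 3*x), which is not 0.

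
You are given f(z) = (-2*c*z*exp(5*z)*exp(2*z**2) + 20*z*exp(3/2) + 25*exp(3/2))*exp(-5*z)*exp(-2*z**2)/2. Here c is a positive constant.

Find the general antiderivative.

F(z) = -(c*z**2 + 5*exp(3/2)*exp(-5*z)*exp(-2*z**2))/2 + C

Differentiate the proposed F(z) back; it has to land on f(z) exactly.
Check: d/dz[-(c*z**2 + 5*exp(3/2)*exp(-5*z)*exp(-2*z**2))/2] = (-2*c*z*exp(5*z)*exp(2*z**2) + 20*z*exp(3/2) + 25*exp(3/2))*exp(-5*z)*exp(-2*z**2)/2 = f(z).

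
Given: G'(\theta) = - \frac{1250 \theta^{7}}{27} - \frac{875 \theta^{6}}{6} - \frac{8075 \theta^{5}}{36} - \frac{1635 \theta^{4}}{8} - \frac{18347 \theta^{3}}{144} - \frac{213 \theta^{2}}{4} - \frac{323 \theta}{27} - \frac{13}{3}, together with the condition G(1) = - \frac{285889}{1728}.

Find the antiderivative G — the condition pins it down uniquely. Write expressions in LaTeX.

Integrate term by term and add the pieces.
A general antiderivative is \theta^{5} - \theta^{3} - 3 \theta - \frac{3 \left(- \frac{5 \theta^{2}}{3} - \frac{3 \theta}{2} - \frac{2}{3}\right)^{4}}{4} - 1 + C.
The condition gives C = - \frac{285889}{1728} - (- \frac{286753}{1728}) = \frac{1}{2}.
So G(\theta) = - \frac{625 \theta^{8}}{108} - \frac{125 \theta^{7}}{6} - \frac{8075 \theta^{6}}{216} - \frac{327 \theta^{5}}{8} - \frac{18347 \theta^{4}}{576} - \frac{71 \theta^{3}}{4} - \frac{323 \theta^{2}}{54} - \frac{13 \theta}{3} - \frac{35}{54}.
Check: d/d\theta[- \frac{625 \theta^{8}}{108} - \frac{125 \theta^{7}}{6} - \frac{8075 \theta^{6}}{216} - \frac{327 \theta^{5}}{8} - \frac{18347 \theta^{4}}{576} - \frac{71 \theta^{3}}{4} - \frac{323 \theta^{2}}{54} - \frac{13 \theta}{3} - \frac{35}{54}] = - \frac{1250 \theta^{7}}{27} - \frac{875 \theta^{6}}{6} - \frac{8075 \theta^{5}}{36} - \frac{1635 \theta^{4}}{8} - \frac{18347 \theta^{3}}{144} - \frac{213 \theta^{2}}{4} - \frac{323 \theta}{27} - \frac{13}{3} = G'(\theta).

G(\theta) = - \frac{625 \theta^{8}}{108} - \frac{125 \theta^{7}}{6} - \frac{8075 \theta^{6}}{216} - \frac{327 \theta^{5}}{8} - \frac{18347 \theta^{4}}{576} - \frac{71 \theta^{3}}{4} - \frac{323 \theta^{2}}{54} - \frac{13 \theta}{3} - \frac{35}{54}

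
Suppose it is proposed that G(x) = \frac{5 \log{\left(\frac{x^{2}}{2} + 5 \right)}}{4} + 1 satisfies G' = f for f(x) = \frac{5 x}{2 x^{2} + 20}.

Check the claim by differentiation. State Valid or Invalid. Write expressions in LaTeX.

d/dx[G] = \frac{5 x}{2 x^{2} + 20}
This equals f(x) exactly, so the claim holds.

Valid - differentiating G returns exactly f.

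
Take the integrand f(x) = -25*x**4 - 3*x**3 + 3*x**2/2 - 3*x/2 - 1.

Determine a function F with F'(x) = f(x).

An antiderivative is F(x) = -x*(20*x**4 + 3*x**3 - 2*x**2 + 3*x + 4)/4.

Integrate term by term and add the pieces.
Check: d/dx[-x*(20*x**4 + 3*x**3 - 2*x**2 + 3*x + 4)/4] = -25*x**4 - 3*x**3 + 3*x**2/2 - 3*x/2 - 1 = f(x).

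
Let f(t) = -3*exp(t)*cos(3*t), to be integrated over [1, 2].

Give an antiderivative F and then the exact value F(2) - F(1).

Antiderivative: F(t) = 3*(-3*sin(3*t) - cos(3*t))*exp(t)/10; value = -3*exp(2)*cos(6)/10 + 3*exp(1)*cos(3)/10 + 9*exp(1)*sin(3)/10 - 9*exp(2)*sin(6)/10

Recover f(t) by differentiating a candidate F(t); any mismatch rules it out.
F(t) = 3*(-3*sin(3*t) - cos(3*t))*exp(t)/10 is an antiderivative of f.
Check: d/dt[3*(-3*sin(3*t) - cos(3*t))*exp(t)/10] = -3*exp(t)*cos(3*t) = f(t).
F(2) = -3*exp(2)*cos(6)/10 - 9*exp(2)*sin(6)/10; F(1) = -9*exp(1)*sin(3)/10 - 3*exp(1)*cos(3)/10.
Integral = F(2) - F(1) = -3*exp(2)*cos(6)/10 + 3*exp(1)*cos(3)/10 + 9*exp(1)*sin(3)/10 - 9*exp(2)*sin(6)/10.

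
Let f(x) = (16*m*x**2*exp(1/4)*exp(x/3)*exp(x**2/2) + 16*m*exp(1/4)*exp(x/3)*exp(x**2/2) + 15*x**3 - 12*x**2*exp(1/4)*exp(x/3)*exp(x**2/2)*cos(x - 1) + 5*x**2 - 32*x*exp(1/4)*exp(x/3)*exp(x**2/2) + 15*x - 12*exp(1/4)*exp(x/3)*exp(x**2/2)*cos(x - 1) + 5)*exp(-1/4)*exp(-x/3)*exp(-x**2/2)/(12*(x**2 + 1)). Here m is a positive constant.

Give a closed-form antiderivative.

For F(x) to be correct the identity F'(x) - f(x) = 0 must hold.
Check: d/dx[(16*m*x*exp(1/4)*exp(x/3)*exp(x**2/2) - 16*exp(1/4)*exp(x/3)*exp(x**2/2)*log(x**2 + 1) - 12*exp(1/4)*exp(x/3)*exp(x**2/2)*sin(x - 1) - 16*exp(1/4)*exp(x/3)*exp(x**2/2)*log(2) - 15)*exp(-1/4)*exp(-x/3)*exp(-x**2/2)/12] = (16*m*x**2*exp(1/4)*exp(x/3)*exp(x**2/2) + 16*m*exp(1/4)*exp(x/3)*exp(x**2/2) + 15*x**3 - 12*x**2*exp(1/4)*exp(x/3)*exp(x**2/2)*cos(x - 1) + 5*x**2 - 32*x*exp(1/4)*exp(x/3)*exp(x**2/2) + 15*x - 12*exp(1/4)*exp(x/3)*exp(x**2/2)*cos(x - 1) + 5)/(12*x**2*exp(1/4)*exp(x/3)*exp(x**2/2) + 12*exp(1/4)*exp(x/3)*exp(x**2/2)), which equals f(x).

An antiderivative is F(x) = (16*m*x*exp(1/4)*exp(x/3)*exp(x**2/2) - 16*exp(1/4)*exp(x/3)*exp(x**2/2)*log(x**2 + 1) - 12*exp(1/4)*exp(x/3)*exp(x**2/2)*sin(x - 1) - 16*exp(1/4)*exp(x/3)*exp(x**2/2)*log(2) - 15)*exp(-1/4)*exp(-x/3)*exp(-x**2/2)/12.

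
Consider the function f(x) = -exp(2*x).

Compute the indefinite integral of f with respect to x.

Recover f(x) by differentiating a candidate F(x); any mismatch rules it out.
Check: d/dx[-exp(2*x)/2] = -exp(2*x) = f(x).

F(x) = -exp(2*x)/2 + C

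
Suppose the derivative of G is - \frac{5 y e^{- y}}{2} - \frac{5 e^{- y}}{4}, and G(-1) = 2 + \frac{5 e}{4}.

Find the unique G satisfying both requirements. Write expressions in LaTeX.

G(y) = \frac{5 y e^{- y}}{2} + 2 + \frac{15 e^{- y}}{4}

G'(y) has the shape u'v + uv' for u = \frac{5 y}{2} + \frac{15}{4} and v = e^{- y} — it is the derivative of the product u*v.
A general antiderivative is \frac{\left(10 y + 15\right) e^{- y}}{4} + C.
The condition gives C = 2 + \frac{5 e}{4} - (\frac{5 e}{4}) = 2.
So G(y) = \frac{5 y e^{- y}}{2} + 2 + \frac{15 e^{- y}}{4}.
Check: d/dy[\frac{5 y e^{- y}}{2} + 2 + \frac{15 e^{- y}}{4}] = \frac{\left(- 10 y - 5\right) e^{- y}}{4}, which equals G'(y).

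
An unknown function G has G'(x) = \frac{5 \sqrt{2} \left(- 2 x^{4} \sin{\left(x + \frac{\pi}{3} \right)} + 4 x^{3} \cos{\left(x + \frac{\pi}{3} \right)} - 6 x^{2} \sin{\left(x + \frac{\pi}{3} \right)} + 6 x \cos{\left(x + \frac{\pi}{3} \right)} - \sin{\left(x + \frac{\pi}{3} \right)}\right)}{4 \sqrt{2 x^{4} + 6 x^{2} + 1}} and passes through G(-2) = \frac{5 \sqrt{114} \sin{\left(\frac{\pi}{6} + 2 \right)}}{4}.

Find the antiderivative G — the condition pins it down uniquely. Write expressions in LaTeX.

Recognize the product-rule pattern: G'(x) = u'v + uv' with u = \frac{5 \sqrt{x^{4} + 3 x^{2} + \frac{1}{2}}}{2}, v = \cos{\left(x + \frac{\pi}{3} \right)}, so integration by parts undoes it.
A general antiderivative is \frac{5 \sqrt{x^{4} + 3 x^{2} + \frac{1}{2}} \cos{\left(x + \frac{\pi}{3} \right)}}{2} + C.
The condition gives C = \frac{5 \sqrt{114} \sin{\left(\frac{\pi}{6} + 2 \right)}}{4} - (\frac{5 \sqrt{114} \sin{\left(\frac{\pi}{6} + 2 \right)}}{4}) = 0.
So G(x) = \frac{5 \sqrt{x^{4} + 3 x^{2} + \frac{1}{2}} \cos{\left(x + \frac{\pi}{3} \right)}}{2}.
Check: d/dx[\frac{5 \sqrt{x^{4} + 3 x^{2} + \frac{1}{2}} \cos{\left(x + \frac{\pi}{3} \right)}}{2}] = \frac{\sqrt{2} \left(- 10 x^{4} \sin{\left(x + \frac{\pi}{3} \right)} + 20 x^{3} \cos{\left(x + \frac{\pi}{3} \right)} - 30 x^{2} \sin{\left(x + \frac{\pi}{3} \right)} + 30 x \cos{\left(x + \frac{\pi}{3} \right)} - 5 \sin{\left(x + \frac{\pi}{3} \right)}\right)}{4 \sqrt{2 x^{4} + 6 x^{2} + 1}}, which equals G'(x).

G(x) = \frac{5 \sqrt{x^{4} + 3 x^{2} + \frac{1}{2}} \cos{\left(x + \frac{\pi}{3} \right)}}{2}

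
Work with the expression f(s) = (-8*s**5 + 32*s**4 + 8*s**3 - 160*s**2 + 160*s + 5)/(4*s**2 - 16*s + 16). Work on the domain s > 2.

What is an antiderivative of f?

An antiderivative is F(s) = -(2*s**5 - 4*s**4 - 20*s**3 + 40*s**2 + s + 3)/(4*(s - 2)).

Any candidate F(s) must reproduce f(s) exactly when differentiated.
Check: d/ds[-(2*s**5 - 4*s**4 - 20*s**3 + 40*s**2 + s + 3)/(4*(s - 2))] = (-8*s**5 + 32*s**4 + 8*s**3 - 160*s**2 + 160*s + 5)/(4*s**2 - 16*s + 16) = f(s).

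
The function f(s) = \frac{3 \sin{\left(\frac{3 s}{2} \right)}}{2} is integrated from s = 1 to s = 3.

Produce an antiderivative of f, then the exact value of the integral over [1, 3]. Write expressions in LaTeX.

Recover f(s) by differentiating a candidate F(s); any mismatch rules it out.
F(s) = - \cos{\left(\frac{3 s}{2} \right)} is an antiderivative of f.
Check: d/ds[- \cos{\left(\frac{3 s}{2} \right)}] = \frac{3 \sin{\left(\frac{3 s}{2} \right)}}{2} = f(s).
F(3) = - \cos{\left(\frac{9}{2} \right)}; F(1) = - \cos{\left(\frac{3}{2} \right)}.
Integral = F(3) - F(1) = \cos{\left(\frac{3}{2} \right)} - \cos{\left(\frac{9}{2} \right)}.

Antiderivative: F(s) = - \cos{\left(\frac{3 s}{2} \right)}; value = \cos{\left(\frac{3}{2} \right)} - \cos{\left(\frac{9}{2} \right)}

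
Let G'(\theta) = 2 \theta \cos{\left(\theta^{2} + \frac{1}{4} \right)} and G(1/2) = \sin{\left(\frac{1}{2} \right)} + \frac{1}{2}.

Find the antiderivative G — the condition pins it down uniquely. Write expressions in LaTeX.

G(\theta) = \frac{2 \sin{\left(\theta^{2} + \frac{1}{4} \right)} + 1}{2}

G'(\theta) matches the chain-rule pattern g'(h)*h' with inner function h(\theta) = \theta^{2} + \frac{1}{4}; substituting u = h(\theta) collapses the integral.
A general antiderivative is \sin{\left(\theta^{2} + \frac{1}{4} \right)} + C.
The condition gives C = \sin{\left(\frac{1}{2} \right)} + \frac{1}{2} - (\sin{\left(\frac{1}{2} \right)}) = \frac{1}{2}.
So G(\theta) = \frac{2 \sin{\left(\theta^{2} + \frac{1}{4} \right)} + 1}{2}.
Check: d/d\theta[\frac{2 \sin{\left(\theta^{2} + \frac{1}{4} \right)} + 1}{2}] = 2 \theta \cos{\left(\theta^{2} + \frac{1}{4} \right)} = G'(\theta).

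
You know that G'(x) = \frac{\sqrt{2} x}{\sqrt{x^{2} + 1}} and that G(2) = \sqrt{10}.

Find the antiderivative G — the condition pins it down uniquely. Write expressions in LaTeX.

G'(x) matches the chain-rule pattern g'(h)*h' with inner function h(x) = 2 x^{2} + 2; substituting u = h(x) collapses the integral.
A general antiderivative is \sqrt{2 x^{2} + 2} + C.
The condition gives C = \sqrt{10} - (\sqrt{10}) = 0.
So G(x) = \sqrt{2} \sqrt{x^{2} + 1}.
Check: d/dx[\sqrt{2} \sqrt{x^{2} + 1}] = \frac{\sqrt{2} x}{\sqrt{x^{2} + 1}} = G'(x).

G(x) = \sqrt{2} \sqrt{x^{2} + 1}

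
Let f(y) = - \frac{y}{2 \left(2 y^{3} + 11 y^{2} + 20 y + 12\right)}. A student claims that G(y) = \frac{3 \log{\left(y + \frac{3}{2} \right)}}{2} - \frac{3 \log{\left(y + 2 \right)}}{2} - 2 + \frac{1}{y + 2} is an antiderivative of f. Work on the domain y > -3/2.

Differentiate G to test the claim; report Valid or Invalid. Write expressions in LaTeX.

d/dy[G] = - \frac{y}{4 y^{3} + 22 y^{2} + 40 y + 24}
This equals f(y) exactly, so the claim holds.

Valid: G'(y) = f(y).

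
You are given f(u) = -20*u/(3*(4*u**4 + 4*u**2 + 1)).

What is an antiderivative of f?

An antiderivative is F(u) = 5/(6*u**2 + 3).

The substitution w = 2*u**2 + 1 works: f is exactly (dF/dw)*(dw/du) for that inner function.
Check: d/du[5/(6*u**2 + 3)] = -20*u/(12*u**4 + 12*u**2 + 3), which equals f(u).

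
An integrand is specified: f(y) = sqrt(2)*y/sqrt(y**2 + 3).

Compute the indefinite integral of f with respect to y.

The substitution u = 2*y**2 + 6 works: f is exactly (dF/du)*(du/dy) for that inner function.
Check: d/dy[sqrt(2)*sqrt(y**2 + 3)] = sqrt(2)*y/sqrt(y**2 + 3) = f(y).

F(y) = sqrt(2)*sqrt(y**2 + 3) + C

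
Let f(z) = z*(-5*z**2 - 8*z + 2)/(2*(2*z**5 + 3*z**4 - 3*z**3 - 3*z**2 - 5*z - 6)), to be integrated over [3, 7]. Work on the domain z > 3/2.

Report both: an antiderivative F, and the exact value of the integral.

The denominator factors as 2*(z + 1)*(z + 2)*(2*z - 3)*(z**2 + 1); partial fractions split f into directly integrable pieces: -(7*z + 121)/(260*(z**2 + 1)) - 51/(91*(2*z - 3)) + 2/(35*(z + 2)) + 1/(4*(z + 1)).
F(z) = -(1020*log(z - 3/2) - 910*log(z + 1) - 208*log(z + 2) + 49*log(z**2 + 1) + 1694*atan(z))/3640 is an antiderivative of f.
Check: d/dz[-(1020*log(z - 3/2) - 910*log(z + 1) - 208*log(z + 2) + 49*log(z**2 + 1) + 1694*atan(z))/3640] = (-5*z**3 - 8*z**2 + 2*z)/(4*z**5 + 6*z**4 - 6*z**3 - 6*z**2 - 10*z - 12), which equals f(z).
F(7) = -121*atan(7)/260 - 51*log(11/2)/182 - 7*log(50)/520 + 2*log(9)/35 + log(8)/4; F(3) = -121*atan(3)/260 - 51*log(3/2)/182 - 7*log(10)/520 + 2*log(5)/35 + log(4)/4.
Integral = F(7) - F(3) = -121*atan(7)/260 - 51*log(11/2)/182 - log(4)/4 - 2*log(5)/35 - 7*log(50)/520 + 7*log(10)/520 + 51*log(3/2)/182 + 2*log(9)/35 + log(8)/4 + 121*atan(3)/260.

Antiderivative: F(z) = -(1020*log(z - 3/2) - 910*log(z + 1) - 208*log(z + 2) + 49*log(z**2 + 1) + 1694*atan(z))/3640; value = -121*atan(7)/260 - 51*log(11/2)/182 - log(4)/4 - 2*log(5)/35 - 7*log(50)/520 + 7*log(10)/520 + 51*log(3/2)/182 + 2*log(9)/35 + log(8)/4 + 121*atan(3)/260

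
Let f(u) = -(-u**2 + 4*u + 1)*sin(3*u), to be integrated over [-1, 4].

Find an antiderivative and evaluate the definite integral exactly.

Antiderivative: F(u) = -u**2*cos(3*u)/3 + 2*u*sin(3*u)/9 + 4*u*cos(3*u)/3 - 4*sin(3*u)/9 + 11*cos(3*u)/27; value = 34*cos(3)/27 + 4*sin(12)/9 - 2*sin(3)/3 + 11*cos(12)/27

For F(u) to be correct the identity F'(u) - f(u) = 0 must hold.
F(u) = -u**2*cos(3*u)/3 + 2*u*sin(3*u)/9 + 4*u*cos(3*u)/3 - 4*sin(3*u)/9 + 11*cos(3*u)/27 is an antiderivative of f.
Check: d/du[-u**2*cos(3*u)/3 + 2*u*sin(3*u)/9 + 4*u*cos(3*u)/3 - 4*sin(3*u)/9 + 11*cos(3*u)/27] = u**2*sin(3*u) - 4*u*sin(3*u) - sin(3*u), which equals f(u).
F(4) = 4*sin(12)/9 + 11*cos(12)/27; F(-1) = 2*sin(3)/3 - 34*cos(3)/27.
Integral = F(4) - F(-1) = 34*cos(3)/27 + 4*sin(12)/9 - 2*sin(3)/3 + 11*cos(12)/27.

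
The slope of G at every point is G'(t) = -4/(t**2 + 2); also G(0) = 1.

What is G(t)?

Since d/dt undoes antidifferentiation here, G(t) must give back the stated G'(t).
A general antiderivative is -2*sqrt(2)*atan(sqrt(2)*t/2) + C.
The condition gives C = 1 - (0) = 1.
So G(t) = -2*sqrt(2)*atan(sqrt(2)*t/2) + 1.
Check: d/dt[-2*sqrt(2)*atan(sqrt(2)*t/2) + 1] = -4/(t**2 + 2) = G'(t).

G(t) = -2*sqrt(2)*atan(sqrt(2)*t/2) + 1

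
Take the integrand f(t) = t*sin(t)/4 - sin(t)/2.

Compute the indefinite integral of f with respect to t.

F(t) = -(t*cos(t) - sin(t) - 2*cos(t))/4 + C

Integrate term by term and add the pieces.
Check: d/dt[-(t*cos(t) - sin(t) - 2*cos(t))/4] = t*sin(t)/4 - sin(t)/2 = f(t).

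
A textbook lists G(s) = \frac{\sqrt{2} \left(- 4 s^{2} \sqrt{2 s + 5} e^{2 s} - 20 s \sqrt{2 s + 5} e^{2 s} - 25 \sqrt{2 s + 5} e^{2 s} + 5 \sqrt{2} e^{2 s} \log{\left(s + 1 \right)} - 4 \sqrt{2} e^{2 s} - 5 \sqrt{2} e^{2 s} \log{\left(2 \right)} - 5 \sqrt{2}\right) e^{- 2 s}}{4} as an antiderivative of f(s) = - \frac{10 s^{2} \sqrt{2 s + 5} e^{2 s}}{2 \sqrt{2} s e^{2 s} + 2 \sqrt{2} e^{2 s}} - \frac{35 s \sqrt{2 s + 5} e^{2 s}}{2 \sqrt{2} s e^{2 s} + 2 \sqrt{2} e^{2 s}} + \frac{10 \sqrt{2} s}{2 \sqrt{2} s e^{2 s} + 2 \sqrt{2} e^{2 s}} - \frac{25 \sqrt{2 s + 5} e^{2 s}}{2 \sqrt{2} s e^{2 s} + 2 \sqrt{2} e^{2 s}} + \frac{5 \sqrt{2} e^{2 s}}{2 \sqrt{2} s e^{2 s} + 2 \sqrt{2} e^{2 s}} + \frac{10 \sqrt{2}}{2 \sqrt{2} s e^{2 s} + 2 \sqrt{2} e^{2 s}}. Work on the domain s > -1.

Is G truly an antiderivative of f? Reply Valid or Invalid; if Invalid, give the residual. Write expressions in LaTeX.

d/ds[G] = \frac{- 20 \sqrt{2} s^{3} e^{2 s} - 120 \sqrt{2} s^{2} e^{2 s} + 20 s \sqrt{2 s + 5} - 225 \sqrt{2} s e^{2 s} + 10 \sqrt{2 s + 5} e^{2 s} + 20 \sqrt{2 s + 5} - 125 \sqrt{2} e^{2 s}}{4 s \sqrt{2 s + 5} e^{2 s} + 4 \sqrt{2 s + 5} e^{2 s}}
This equals f(s) exactly, so the claim holds.

Valid. The derivative of G reproduces f.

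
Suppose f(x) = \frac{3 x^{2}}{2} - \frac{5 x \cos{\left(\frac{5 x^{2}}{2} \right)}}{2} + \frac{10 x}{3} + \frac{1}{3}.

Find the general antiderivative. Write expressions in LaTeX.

F(x) = \frac{3 x^{3} + 10 x^{2} + 2 x - 3 \sin{\left(\frac{5 x^{2}}{2} \right)}}{6} + C

Integrate term by term and add the pieces.
Check: d/dx[\frac{3 x^{3} + 10 x^{2} + 2 x - 3 \sin{\left(\frac{5 x^{2}}{2} \right)}}{6}] = \frac{3 x^{2}}{2} - \frac{5 x \cos{\left(\frac{5 x^{2}}{2} \right)}}{2} + \frac{10 x}{3} + \frac{1}{3} = f(x).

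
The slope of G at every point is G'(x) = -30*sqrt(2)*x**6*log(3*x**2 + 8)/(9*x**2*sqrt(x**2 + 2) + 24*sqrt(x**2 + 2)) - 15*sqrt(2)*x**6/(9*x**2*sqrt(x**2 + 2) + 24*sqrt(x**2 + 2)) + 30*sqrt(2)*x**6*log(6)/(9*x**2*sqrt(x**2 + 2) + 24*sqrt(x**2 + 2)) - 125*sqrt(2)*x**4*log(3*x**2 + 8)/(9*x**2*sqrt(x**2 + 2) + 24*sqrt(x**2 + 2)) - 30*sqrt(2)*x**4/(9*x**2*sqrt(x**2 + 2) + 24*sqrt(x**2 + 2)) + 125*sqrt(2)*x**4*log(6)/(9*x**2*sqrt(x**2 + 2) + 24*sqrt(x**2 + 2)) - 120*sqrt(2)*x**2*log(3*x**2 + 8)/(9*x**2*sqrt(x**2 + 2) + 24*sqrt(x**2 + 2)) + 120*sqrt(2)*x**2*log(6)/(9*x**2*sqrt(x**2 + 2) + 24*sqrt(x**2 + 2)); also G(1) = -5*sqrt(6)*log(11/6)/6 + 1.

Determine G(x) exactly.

Integrate term by term and add the pieces.
A general antiderivative is -5*x**3*sqrt(x**2/2 + 1)*log(x**2/2 + 4/3)/3 + C.
The condition gives C = -5*sqrt(6)*log(11/6)/6 + 1 - (-5*sqrt(6)*log(11/6)/6) = 1.
So G(x) = -5*x**3*sqrt(x**2/2 + 1)*log(x**2/2 + 4/3)/3 + 1.
Check: d/dx[-5*x**3*sqrt(x**2/2 + 1)*log(x**2/2 + 4/3)/3 + 1] = (-30*sqrt(2)*x**6*log(3*x**2 + 8) - 15*sqrt(2)*x**6 + 30*sqrt(2)*x**6*log(6) - 125*sqrt(2)*x**4*log(3*x**2 + 8) - 30*sqrt(2)*x**4 + 125*sqrt(2)*x**4*log(6) - 120*sqrt(2)*x**2*log(3*x**2 + 8) + 120*sqrt(2)*x**2*log(6))/(9*x**2*sqrt(x**2 + 2) + 24*sqrt(x**2 + 2)), which equals G'(x).

G(x) = -5*x**3*sqrt(x**2/2 + 1)*log(x**2/2 + 4/3)/3 + 1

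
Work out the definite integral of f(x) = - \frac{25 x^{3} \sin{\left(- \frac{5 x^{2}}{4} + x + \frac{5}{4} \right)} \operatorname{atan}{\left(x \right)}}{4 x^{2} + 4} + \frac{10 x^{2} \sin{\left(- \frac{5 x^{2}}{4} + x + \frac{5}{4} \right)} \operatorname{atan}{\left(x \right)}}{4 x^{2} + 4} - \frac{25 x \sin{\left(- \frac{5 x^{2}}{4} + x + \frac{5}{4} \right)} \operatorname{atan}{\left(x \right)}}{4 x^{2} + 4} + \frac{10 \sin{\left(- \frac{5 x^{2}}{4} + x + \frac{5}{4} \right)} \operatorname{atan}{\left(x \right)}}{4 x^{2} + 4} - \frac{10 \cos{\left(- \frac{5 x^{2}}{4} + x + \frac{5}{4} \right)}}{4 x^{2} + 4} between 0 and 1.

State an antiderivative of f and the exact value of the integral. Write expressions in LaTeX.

Antiderivative: F(x) = - \frac{5 \cos{\left(- \frac{5 x^{2}}{4} + x + \frac{5}{4} \right)} \operatorname{atan}{\left(x \right)}}{2}; value = - \frac{5 \pi \cos{\left(1 \right)}}{8}

f has the shape u'v + uv' for u = - \frac{5 \operatorname{atan}{\left(x \right)}}{2} and v = \cos{\left(- \frac{5 x^{2}}{4} + x + \frac{5}{4} \right)} — it is the derivative of the product u*v.
F(x) = - \frac{5 \cos{\left(- \frac{5 x^{2}}{4} + x + \frac{5}{4} \right)} \operatorname{atan}{\left(x \right)}}{2} is an antiderivative of f.
Check: d/dx[- \frac{5 \cos{\left(- \frac{5 x^{2}}{4} + x + \frac{5}{4} \right)} \operatorname{atan}{\left(x \right)}}{2}] = \frac{- 25 x^{3} \sin{\left(- \frac{5 x^{2}}{4} + x + \frac{5}{4} \right)} \operatorname{atan}{\left(x \right)} + 10 x^{2} \sin{\left(- \frac{5 x^{2}}{4} + x + \frac{5}{4} \right)} \operatorname{atan}{\left(x \right)} - 25 x \sin{\left(- \frac{5 x^{2}}{4} + x + \frac{5}{4} \right)} \operatorname{atan}{\left(x \right)} + 10 \sin{\left(- \frac{5 x^{2}}{4} + x + \frac{5}{4} \right)} \operatorname{atan}{\left(x \right)} - 10 \cos{\left(- \frac{5 x^{2}}{4} + x + \frac{5}{4} \right)}}{4 x^{2} + 4}, which equals f(x).
F(1) = - \frac{5 \pi \cos{\left(1 \right)}}{8}; F(0) = 0.
Integral = F(1) - F(0) = - \frac{5 \pi \cos{\left(1 \right)}}{8}.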